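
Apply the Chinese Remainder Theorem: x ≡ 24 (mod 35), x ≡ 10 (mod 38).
1074

Using Chinese Remainder Theorem:
M = 35 × 38 = 1330
M1 = 38, M2 = 35
y1 = 38^(-1) mod 35 = 12
y2 = 35^(-1) mod 38 = 25
x = (24×38×12 + 10×35×25) mod 1330 = 1074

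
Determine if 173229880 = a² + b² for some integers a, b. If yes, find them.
Not possible

Factorization: 173229880 = 2^3 × 5 × 163^3
By Fermat: n is sum of two squares iff every prime p ≡ 3 (mod 4) appears to even power.
Prime(s) ≡ 3 (mod 4) with odd exponent: [(163, 3)]
Therefore 173229880 cannot be expressed as a² + b².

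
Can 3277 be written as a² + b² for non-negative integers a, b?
19² + 54² (a=19, b=54)

Factorization: 3277 = 29 × 113
By Fermat: n is sum of two squares iff every prime p ≡ 3 (mod 4) appears to even power.
All primes ≡ 3 (mod 4) appear to even power.
Search a = 0, 1, 2, … for 3277 - a² a perfect square: first hit at a = 19: 3277 - 361 = 2916 = 54².
3277 = 19² + 54² = 361 + 2916 ✓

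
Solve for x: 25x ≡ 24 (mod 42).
x ≡ 6 (mod 42)

gcd(25, 42) = 1, which divides 24, so solutions exist.
Find 25^(-1) mod 42 by the extended Euclidean algorithm:
42 = 1 × 25 + 17  ⟹  17 = (1)·42 + (-1)·25
25 = 1 × 17 + 8  ⟹  8 = (-1)·42 + (2)·25
17 = 2 × 8 + 1  ⟹  1 = (3)·42 + (-5)·25
So (-5)·25 ≡ 1 (mod 42), i.e. 25^(-1) ≡ -5 ≡ 37 (mod 42).
x ≡ 37 × 24 = 888 ≡ 6 (mod 42).
Check: 25 × 6 = 150 ≡ 24 (mod 42).
Unique solution: x ≡ 6 (mod 42)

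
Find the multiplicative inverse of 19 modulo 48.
43

gcd(19, 48) = 1, so the inverse exists.
Extended Euclidean algorithm on (48, 19):
48 = 2 × 19 + 10  ⟹  10 = (1)·48 + (-2)·19
19 = 1 × 10 + 9  ⟹  9 = (-1)·48 + (3)·19
10 = 1 × 9 + 1  ⟹  1 = (2)·48 + (-5)·19
So (-5)·19 ≡ 1 (mod 48), i.e. 19^(-1) ≡ -5 ≡ 43 (mod 48).
Check: 19 × 43 = 817 ≡ 1 (mod 48)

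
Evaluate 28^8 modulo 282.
100

Repeated squaring. Binary of 8 = 1000.
28^1 ≡ 28 (mod 282); 28^2 ≡ 220 (mod 282); 28^4 ≡ 178 (mod 282); 28^8 ≡ 100 (mod 282)
28^8 = 28^8 ≡ 100 (mod 282)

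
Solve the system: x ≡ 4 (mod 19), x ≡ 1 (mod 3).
4

Using Chinese Remainder Theorem:
M = 19 × 3 = 57
M1 = 3, M2 = 19
y1 = 3^(-1) mod 19 = 13
y2 = 19^(-1) mod 3 = 1
x = (4×3×13 + 1×19×1) mod 57 = 4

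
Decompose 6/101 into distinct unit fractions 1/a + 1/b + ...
1/17 + 1/1717

Greedy algorithm:
6/101: ceiling(101/6) = 17, use 1/17
1/1717: ceiling(1717/1) = 1717, use 1/1717
Result: 6/101 = 1/17 + 1/1717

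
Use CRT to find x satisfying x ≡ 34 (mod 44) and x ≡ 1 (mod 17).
562

Using Chinese Remainder Theorem:
M = 44 × 17 = 748
M1 = 17, M2 = 44
y1 = 17^(-1) mod 44 = 13
y2 = 44^(-1) mod 17 = 12
x = (34×17×13 + 1×44×12) mod 748 = 562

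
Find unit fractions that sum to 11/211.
1/20 + 1/469 + 1/1979180

Greedy algorithm:
11/211: ceiling(211/11) = 20, use 1/20
9/4220: ceiling(4220/9) = 469, use 1/469
1/1979180: ceiling(1979180/1) = 1979180, use 1/1979180
Result: 11/211 = 1/20 + 1/469 + 1/1979180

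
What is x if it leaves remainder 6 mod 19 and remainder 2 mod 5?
82

Using Chinese Remainder Theorem:
M = 19 × 5 = 95
M1 = 5, M2 = 19
y1 = 5^(-1) mod 19 = 4
y2 = 19^(-1) mod 5 = 4
x = (6×5×4 + 2×19×4) mod 95 = 82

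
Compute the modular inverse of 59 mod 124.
103

gcd(59, 124) = 1, so the inverse exists.
Extended Euclidean algorithm on (124, 59):
124 = 2 × 59 + 6  ⟹  6 = (1)·124 + (-2)·59
59 = 9 × 6 + 5  ⟹  5 = (-9)·124 + (19)·59
6 = 1 × 5 + 1  ⟹  1 = (10)·124 + (-21)·59
So (-21)·59 ≡ 1 (mod 124), i.e. 59^(-1) ≡ -21 ≡ 103 (mod 124).
Check: 59 × 103 = 6077 ≡ 1 (mod 124)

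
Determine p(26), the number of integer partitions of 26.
2436

p(n) counts ways to write n as a sum of positive integers (order ignored).
Euler's pentagonal recurrence: p(k) = p(k-1) + p(k-2) - p(k-5) - p(k-7) + p(k-12) + p(k-15) - ... (offsets j(3j∓1)/2, signs ++--, p(0)=1, p(<0)=0).
DP table for k = 0..25: p(0)=1, p(1)=1, p(2)=2, p(3)=3, p(4)=5, p(5)=7, p(6)=11, p(7)=15, p(8)=22, p(9)=30, p(10)=42, p(11)=56, p(12)=77, p(13)=101, p(14)=135, p(15)=176, p(16)=231, p(17)=297, p(18)=385, p(19)=490, p(20)=627, p(21)=792, p(22)=1002, p(23)=1255, p(24)=1575, p(25)=1958.
Final step: p(26) = p(25) + p(24) - p(21) - p(19) + p(14) + p(11) - p(4) - p(0)
= 1958 + 1575 - 792 - 490 + 135 + 56 - 5 - 1
= 2436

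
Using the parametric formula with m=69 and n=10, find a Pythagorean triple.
(4661, 1380, 4861)

Euclid's formula: a = m² - n², b = 2mn, c = m² + n²
m = 69, n = 10
a = 69² - 10² = 4761 - 100 = 4661
b = 2 × 69 × 10 = 1380
c = 69² + 10² = 4761 + 100 = 4861
Verification: 4661² + 1380² = 21724921 + 1904400 = 23629321 = 4861² ✓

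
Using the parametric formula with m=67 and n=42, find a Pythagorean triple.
(2725, 5628, 6253)

Euclid's formula: a = m² - n², b = 2mn, c = m² + n²
m = 67, n = 42
a = 67² - 42² = 4489 - 1764 = 2725
b = 2 × 67 × 42 = 5628
c = 67² + 42² = 4489 + 1764 = 6253
Verification: 2725² + 5628² = 7425625 + 31674384 = 39100009 = 6253² ✓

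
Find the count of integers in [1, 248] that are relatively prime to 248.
120

248 = 2^3 × 31
φ(n) = n × ∏(1 - 1/p) for each prime p dividing n
φ(248) = 248 × (1 - 1/2) × (1 - 1/31) = 120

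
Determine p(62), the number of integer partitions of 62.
1300156

p(n) counts ways to write n as a sum of positive integers (order ignored).
Euler's pentagonal recurrence: p(k) = p(k-1) + p(k-2) - p(k-5) - p(k-7) + p(k-12) + p(k-15) - ... (offsets j(3j∓1)/2, signs ++--, p(0)=1, p(<0)=0).
DP table for k = 0..61: p(0)=1, p(1)=1, p(2)=2, p(3)=3, p(4)=5, p(5)=7, p(6)=11, p(7)=15, p(8)=22, p(9)=30, p(10)=42, p(11)=56, p(12)=77, p(13)=101, p(14)=135, p(15)=176, p(16)=231, p(17)=297, p(18)=385, p(19)=490, p(20)=627, p(21)=792, p(22)=1002, p(23)=1255, p(24)=1575, p(25)=1958, p(26)=2436, p(27)=3010, p(28)=3718, p(29)=4565, p(30)=5604, p(31)=6842, p(32)=8349, p(33)=10143, p(34)=12310, p(35)=14883, p(36)=17977, p(37)=21637, p(38)=26015, p(39)=31185, p(40)=37338, p(41)=44583, p(42)=53174, p(43)=63261, p(44)=75175, p(45)=89134, p(46)=105558, p(47)=124754, p(48)=147273, p(49)=173525, p(50)=204226, p(51)=239943, p(52)=281589, p(53)=329931, p(54)=386155, p(55)=451276, p(56)=526823, p(57)=614154, p(58)=715220, p(59)=831820, p(60)=966467, p(61)=1121505.
Final step: p(62) = p(61) + p(60) - p(57) - p(55) + p(50) + p(47) - p(40) - p(36) + p(27) + p(22) - p(11) - p(5)
= 1121505 + 966467 - 614154 - 451276 + 204226 + 124754 - 37338 - 17977 + 3010 + 1002 - 56 - 7
= 1300156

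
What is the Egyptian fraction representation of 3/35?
1/12 + 1/420

Greedy algorithm:
3/35: ceiling(35/3) = 12, use 1/12
1/420: ceiling(420/1) = 420, use 1/420
Result: 3/35 = 1/12 + 1/420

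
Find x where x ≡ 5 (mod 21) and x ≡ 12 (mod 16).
236

Using Chinese Remainder Theorem:
M = 21 × 16 = 336
M1 = 16, M2 = 21
y1 = 16^(-1) mod 21 = 4
y2 = 21^(-1) mod 16 = 13
x = (5×16×4 + 12×21×13) mod 336 = 236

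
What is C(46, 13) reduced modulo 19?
0

Using Lucas' theorem:
Write n=46 and k=13 in base 19:
n in base 19: [2, 8]
k in base 19: [0, 13]
C(46,13) mod 19 = ∏ C(n_i, k_i) mod 19
Digit binomials (mod 19): C(2,0) = 1; C(8,13) = 0 (k_i > n_i)
Product: 1 × 0 = 0 ≡ 0 (mod 19)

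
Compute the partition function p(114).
952050665

p(n) counts ways to write n as a sum of positive integers (order ignored).
Euler's pentagonal recurrence: p(k) = p(k-1) + p(k-2) - p(k-5) - p(k-7) + p(k-12) + p(k-15) - ... (offsets j(3j∓1)/2, signs ++--, p(0)=1, p(<0)=0).
DP table for k = 0..113: p(0)=1, p(1)=1, p(2)=2, p(3)=3, p(4)=5, p(5)=7, p(6)=11, p(7)=15, p(8)=22, p(9)=30, p(10)=42, p(11)=56, p(12)=77, p(13)=101, p(14)=135, p(15)=176, p(16)=231, p(17)=297, p(18)=385, p(19)=490, p(20)=627, p(21)=792, p(22)=1002, p(23)=1255, p(24)=1575, p(25)=1958, p(26)=2436, p(27)=3010, p(28)=3718, p(29)=4565, p(30)=5604, p(31)=6842, p(32)=8349, p(33)=10143, p(34)=12310, p(35)=14883, p(36)=17977, p(37)=21637, p(38)=26015, p(39)=31185, p(40)=37338, p(41)=44583, p(42)=53174, p(43)=63261, p(44)=75175, p(45)=89134, p(46)=105558, p(47)=124754, p(48)=147273, p(49)=173525, p(50)=204226, p(51)=239943, p(52)=281589, p(53)=329931, p(54)=386155, p(55)=451276, p(56)=526823, p(57)=614154, p(58)=715220, p(59)=831820, p(60)=966467, p(61)=1121505, p(62)=1300156, p(63)=1505499, p(64)=1741630, p(65)=2012558, p(66)=2323520, p(67)=2679689, p(68)=3087735, p(69)=3554345, p(70)=4087968, p(71)=4697205, p(72)=5392783, p(73)=6185689, p(74)=7089500, p(75)=8118264, p(76)=9289091, p(77)=10619863, p(78)=12132164, p(79)=13848650, p(80)=15796476, p(81)=18004327, p(82)=20506255, p(83)=23338469, p(84)=26543660, p(85)=30167357, p(86)=34262962, p(87)=38887673, p(88)=44108109, p(89)=49995925, p(90)=56634173, p(91)=64112359, p(92)=72533807, p(93)=82010177, p(94)=92669720, p(95)=104651419, p(96)=118114304, p(97)=133230930, p(98)=150198136, p(99)=169229875, p(100)=190569292, p(101)=214481126, p(102)=241265379, p(103)=271248950, p(104)=304801365, p(105)=342325709, p(106)=384276336, p(107)=431149389, p(108)=483502844, p(109)=541946240, p(110)=607163746, p(111)=679903203, p(112)=761002156, p(113)=851376628.
Final step: p(114) = p(113) + p(112) - p(109) - p(107) + p(102) + p(99) - p(92) - p(88) + p(79) + p(74) - p(63) - p(57) + p(44) + p(37) - p(22) - p(14)
= 851376628 + 761002156 - 541946240 - 431149389 + 241265379 + 169229875 - 72533807 - 44108109 + 13848650 + 7089500 - 1505499 - 614154 + 75175 + 21637 - 1002 - 135
= 952050665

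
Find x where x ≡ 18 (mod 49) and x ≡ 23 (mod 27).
1292

Using Chinese Remainder Theorem:
M = 49 × 27 = 1323
M1 = 27, M2 = 49
y1 = 27^(-1) mod 49 = 20
y2 = 49^(-1) mod 27 = 16
x = (18×27×20 + 23×49×16) mod 1323 = 1292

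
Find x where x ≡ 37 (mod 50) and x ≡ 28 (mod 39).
1237

Using Chinese Remainder Theorem:
M = 50 × 39 = 1950
M1 = 39, M2 = 50
y1 = 39^(-1) mod 50 = 9
y2 = 50^(-1) mod 39 = 32
x = (37×39×9 + 28×50×32) mod 1950 = 1237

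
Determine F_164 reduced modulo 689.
582

Matrix identity: Q^n = [[F_(n+1), F_n], [F_n, F_(n-1)]] with Q = [[1,1],[1,0]].
n = 164 = 10100100₂. Square-and-multiply, entries mod 689:
Q^1 = [[1,1],[1,0]]
Q^2 = (Q^1)² = [[2,1],[1,1]]
Q^5 = (Q^2)²·Q = [[8,5],[5,3]]
Q^10 = (Q^5)² = [[89,55],[55,34]]
Q^20 = (Q^10)² = [[611,564],[564,47]]
Q^41 = (Q^20)²·Q = [[91,350],[350,430]]
Q^82 = (Q^41)² = [[560,454],[454,106]]
Q^164 = (Q^82)² = [[210,582],[582,317]]
F_164 mod 689 = Q^164[0][1] = 582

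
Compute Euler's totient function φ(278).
138

278 = 2 × 139
φ(n) = n × ∏(1 - 1/p) for each prime p dividing n
φ(278) = 278 × (1 - 1/2) × (1 - 1/139) = 138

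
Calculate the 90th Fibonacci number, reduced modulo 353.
111

Matrix identity: Q^n = [[F_(n+1), F_n], [F_n, F_(n-1)]] with Q = [[1,1],[1,0]].
n = 90 = 1011010₂. Square-and-multiply, entries mod 353:
Q^1 = [[1,1],[1,0]]
Q^2 = (Q^1)² = [[2,1],[1,1]]
Q^5 = (Q^2)²·Q = [[8,5],[5,3]]
Q^11 = (Q^5)²·Q = [[144,89],[89,55]]
Q^22 = (Q^11)² = [[64,61],[61,3]]
Q^45 = (Q^22)²·Q = [[255,51],[51,204]]
Q^90 = (Q^45)² = [[203,111],[111,92]]
F_90 mod 353 = Q^90[0][1] = 111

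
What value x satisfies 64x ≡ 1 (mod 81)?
19

gcd(64, 81) = 1, so the inverse exists.
Extended Euclidean algorithm on (81, 64):
81 = 1 × 64 + 17  ⟹  17 = (1)·81 + (-1)·64
64 = 3 × 17 + 13  ⟹  13 = (-3)·81 + (4)·64
17 = 1 × 13 + 4  ⟹  4 = (4)·81 + (-5)·64
13 = 3 × 4 + 1  ⟹  1 = (-15)·81 + (19)·64
So (19)·64 ≡ 1 (mod 81), i.e. 64^(-1) ≡ 19 (mod 81).
Check: 64 × 19 = 1216 ≡ 1 (mod 81)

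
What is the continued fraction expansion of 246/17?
[14; 2, 8]

Euclidean algorithm steps:
246 = 14 × 17 + 8
17 = 2 × 8 + 1
8 = 8 × 1 + 0
Continued fraction: [14; 2, 8]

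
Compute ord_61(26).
60

61 is prime, so ord(26) divides φ(61) = 60.
Divisors of 60: 1, 2, 3, 4, 5, 6, 10, 12, 15, 20, 30, 60.
Repeated squaring: 26^1 ≡ 26, 26^2 ≡ 5, 26^4 ≡ 25, 26^8 ≡ 15, 26^16 ≡ 42, 26^32 ≡ 56 (mod 61).
Test 26^d mod 61 for each divisor d in increasing order:
26^1 ≡ 26
26^2 ≡ 5
26^3 = 26^2·26^1 ≡ 8
26^4 ≡ 25
26^5 = 26^4·26^1 ≡ 40
26^6 = 26^4·26^2 ≡ 3
26^10 = 26^8·26^2 ≡ 14
26^12 = 26^8·26^4 ≡ 9
26^15 = 26^8·26^4·26^2·26^1 ≡ 11
26^20 = 26^16·26^4 ≡ 13
26^30 = 26^16·26^8·26^4·26^2 ≡ 60
26^60 = 26^32·26^16·26^8·26^4 ≡ 1  ← first divisor giving 1
The order is 60.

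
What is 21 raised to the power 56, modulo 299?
209

Repeated squaring. Binary of 56 = 111000.
21^1 ≡ 21 (mod 299); 21^2 ≡ 142 (mod 299); 21^4 ≡ 131 (mod 299); 21^8 ≡ 118 (mod 299); 21^16 ≡ 170 (mod 299); 21^32 ≡ 196 (mod 299)
21^56 = 21^8 × 21^16 × 21^32 ≡ 209 (mod 299)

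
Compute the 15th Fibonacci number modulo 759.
610

Matrix identity: Q^n = [[F_(n+1), F_n], [F_n, F_(n-1)]] with Q = [[1,1],[1,0]].
n = 15 = 1111₂. Square-and-multiply, entries mod 759:
Q^1 = [[1,1],[1,0]]
Q^3 = (Q^1)²·Q = [[3,2],[2,1]]
Q^7 = (Q^3)²·Q = [[21,13],[13,8]]
Q^15 = (Q^7)²·Q = [[228,610],[610,377]]
F_15 mod 759 = Q^15[0][1] = 610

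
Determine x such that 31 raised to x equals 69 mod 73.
44

Baby-step giant-step with step n = ⌈√73⌉ = 9.
Baby steps 31^j mod 73 (j:value) for j=0..8: 0:1, 1:31, 2:12, 3:7, 4:71, 5:11, 6:49, 7:59, 8:4.
Giant-step multiplier: 31^(-9) ≡ 31^(72-9) = 31^63 ≡ 63 (mod 73).
Giant steps γ_i = 69·63^i mod 73: γ_0=69, γ_1=40, γ_2=38, γ_3=58, γ_4=4 (in table at j=8).
x = i·n + j = 4·9 + 8 = 44.
Check: 31^44 ≡ 69 (mod 73).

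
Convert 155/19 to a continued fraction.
[8; 6, 3]

Euclidean algorithm steps:
155 = 8 × 19 + 3
19 = 6 × 3 + 1
3 = 3 × 1 + 0
Continued fraction: [8; 6, 3]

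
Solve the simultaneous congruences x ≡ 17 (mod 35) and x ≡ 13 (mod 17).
472

Using Chinese Remainder Theorem:
M = 35 × 17 = 595
M1 = 17, M2 = 35
y1 = 17^(-1) mod 35 = 33
y2 = 35^(-1) mod 17 = 1
x = (17×17×33 + 13×35×1) mod 595 = 472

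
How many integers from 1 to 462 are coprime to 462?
120

462 = 2 × 3 × 7 × 11
φ(n) = n × ∏(1 - 1/p) for each prime p dividing n
φ(462) = 462 × (1 - 1/2) × (1 - 1/3) × (1 - 1/7) × (1 - 1/11) = 120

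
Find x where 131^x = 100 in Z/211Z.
56

Baby-step giant-step with step n = ⌈√211⌉ = 15.
Baby steps 131^j mod 211 (j:value) for j=0..14: 0:1, 1:131, 2:70, 3:97, 4:47, 5:38, 6:125, 7:128, 8:99, 9:98, 10:178, 11:108, 12:11, 13:175, 14:137.
Giant-step multiplier: 131^(-15) ≡ 131^(210-15) = 131^195 ≡ 88 (mod 211).
Giant steps γ_i = 100·88^i mod 211: γ_0=100, γ_1=149, γ_2=30, γ_3=108 (in table at j=11).
x = i·n + j = 3·15 + 11 = 56.
Check: 131^56 ≡ 100 (mod 211).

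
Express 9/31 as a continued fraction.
[0; 3, 2, 4]

Euclidean algorithm steps:
9 = 0 × 31 + 9
31 = 3 × 9 + 4
9 = 2 × 4 + 1
4 = 4 × 1 + 0
Continued fraction: [0; 3, 2, 4]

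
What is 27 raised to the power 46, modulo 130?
79

Repeated squaring. Binary of 46 = 101110.
27^1 ≡ 27 (mod 130); 27^2 ≡ 79 (mod 130); 27^4 ≡ 1 (mod 130); 27^8 ≡ 1 (mod 130); 27^16 ≡ 1 (mod 130); 27^32 ≡ 1 (mod 130)
27^46 = 27^2 × 27^4 × 27^8 × 27^32 ≡ 79 (mod 130)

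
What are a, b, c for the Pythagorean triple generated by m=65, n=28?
(3441, 3640, 5009)

Euclid's formula: a = m² - n², b = 2mn, c = m² + n²
m = 65, n = 28
a = 65² - 28² = 4225 - 784 = 3441
b = 2 × 65 × 28 = 3640
c = 65² + 28² = 4225 + 784 = 5009
Verification: 3441² + 3640² = 11840481 + 13249600 = 25090081 = 5009² ✓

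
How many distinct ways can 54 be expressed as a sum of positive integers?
386155

p(n) counts ways to write n as a sum of positive integers (order ignored).
Euler's pentagonal recurrence: p(k) = p(k-1) + p(k-2) - p(k-5) - p(k-7) + p(k-12) + p(k-15) - ... (offsets j(3j∓1)/2, signs ++--, p(0)=1, p(<0)=0).
DP table for k = 0..53: p(0)=1, p(1)=1, p(2)=2, p(3)=3, p(4)=5, p(5)=7, p(6)=11, p(7)=15, p(8)=22, p(9)=30, p(10)=42, p(11)=56, p(12)=77, p(13)=101, p(14)=135, p(15)=176, p(16)=231, p(17)=297, p(18)=385, p(19)=490, p(20)=627, p(21)=792, p(22)=1002, p(23)=1255, p(24)=1575, p(25)=1958, p(26)=2436, p(27)=3010, p(28)=3718, p(29)=4565, p(30)=5604, p(31)=6842, p(32)=8349, p(33)=10143, p(34)=12310, p(35)=14883, p(36)=17977, p(37)=21637, p(38)=26015, p(39)=31185, p(40)=37338, p(41)=44583, p(42)=53174, p(43)=63261, p(44)=75175, p(45)=89134, p(46)=105558, p(47)=124754, p(48)=147273, p(49)=173525, p(50)=204226, p(51)=239943, p(52)=281589, p(53)=329931.
Final step: p(54) = p(53) + p(52) - p(49) - p(47) + p(42) + p(39) - p(32) - p(28) + p(19) + p(14) - p(3)
= 329931 + 281589 - 173525 - 124754 + 53174 + 31185 - 8349 - 3718 + 490 + 135 - 3
= 386155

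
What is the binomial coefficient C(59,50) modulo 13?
0

Using Lucas' theorem:
Write n=59 and k=50 in base 13:
n in base 13: [4, 7]
k in base 13: [3, 11]
C(59,50) mod 13 = ∏ C(n_i, k_i) mod 13
Digit binomials (mod 13): C(4,3) = 4; C(7,11) = 0 (k_i > n_i)
Product: 4 × 0 = 0 ≡ 0 (mod 13)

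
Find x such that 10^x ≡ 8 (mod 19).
15

Baby-step giant-step with step n = ⌈√19⌉ = 5.
Baby steps 10^j mod 19 (j:value) for j=0..4: 0:1, 1:10, 2:5, 3:12, 4:6.
Giant-step multiplier: 10^(-5) ≡ 10^(18-5) = 10^13 ≡ 13 (mod 19).
Giant steps γ_i = 8·13^i mod 19: γ_0=8, γ_1=9, γ_2=3, γ_3=1 (in table at j=0).
x = i·n + j = 3·5 + 0 = 15.
Check: 10^15 ≡ 8 (mod 19).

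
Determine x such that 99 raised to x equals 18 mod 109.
95

Baby-step giant-step with step n = ⌈√109⌉ = 11.
Baby steps 99^j mod 109 (j:value) for j=0..10: 0:1, 1:99, 2:100, 3:90, 4:81, 5:62, 6:34, 7:96, 8:21, 9:8, 10:29.
Giant-step multiplier: 99^(-11) ≡ 99^(108-11) = 99^97 ≡ 56 (mod 109).
Giant steps γ_i = 18·56^i mod 109: γ_0=18, γ_1=27, γ_2=95, γ_3=88, γ_4=23, γ_5=89, γ_6=79, γ_7=64, γ_8=96 (in table at j=7).
x = i·n + j = 8·11 + 7 = 95.
Check: 99^95 ≡ 18 (mod 109).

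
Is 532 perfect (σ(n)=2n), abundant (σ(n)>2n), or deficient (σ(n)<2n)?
abundant

Proper divisors of 532: sum = 1 + 2 + 4 + 7 + 14 + 19 + 28 + 38 + 76 + 133 + 266 = 588
Since 588 > 532, 532 is abundant.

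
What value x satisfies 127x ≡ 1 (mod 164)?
31

gcd(127, 164) = 1, so the inverse exists.
Extended Euclidean algorithm on (164, 127):
164 = 1 × 127 + 37  ⟹  37 = (1)·164 + (-1)·127
127 = 3 × 37 + 16  ⟹  16 = (-3)·164 + (4)·127
37 = 2 × 16 + 5  ⟹  5 = (7)·164 + (-9)·127
16 = 3 × 5 + 1  ⟹  1 = (-24)·164 + (31)·127
So (31)·127 ≡ 1 (mod 164), i.e. 127^(-1) ≡ 31 (mod 164).
Check: 127 × 31 = 3937 ≡ 1 (mod 164)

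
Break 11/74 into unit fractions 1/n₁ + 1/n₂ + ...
1/7 + 1/173 + 1/89614

Greedy algorithm:
11/74: ceiling(74/11) = 7, use 1/7
3/518: ceiling(518/3) = 173, use 1/173
1/89614: ceiling(89614/1) = 89614, use 1/89614
Result: 11/74 = 1/7 + 1/173 + 1/89614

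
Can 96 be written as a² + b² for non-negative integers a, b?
Not possible

Factorization: 96 = 2^5 × 3
By Fermat: n is sum of two squares iff every prime p ≡ 3 (mod 4) appears to even power.
Prime(s) ≡ 3 (mod 4) with odd exponent: [(3, 1)]
Therefore 96 cannot be expressed as a² + b².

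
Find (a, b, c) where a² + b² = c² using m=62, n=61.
(123, 7564, 7565)

Euclid's formula: a = m² - n², b = 2mn, c = m² + n²
m = 62, n = 61
a = 62² - 61² = 3844 - 3721 = 123
b = 2 × 62 × 61 = 7564
c = 62² + 61² = 3844 + 3721 = 7565
Verification: 123² + 7564² = 15129 + 57214096 = 57229225 = 7565² ✓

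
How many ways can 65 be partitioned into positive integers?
2012558

p(n) counts ways to write n as a sum of positive integers (order ignored).
Euler's pentagonal recurrence: p(k) = p(k-1) + p(k-2) - p(k-5) - p(k-7) + p(k-12) + p(k-15) - ... (offsets j(3j∓1)/2, signs ++--, p(0)=1, p(<0)=0).
DP table for k = 0..64: p(0)=1, p(1)=1, p(2)=2, p(3)=3, p(4)=5, p(5)=7, p(6)=11, p(7)=15, p(8)=22, p(9)=30, p(10)=42, p(11)=56, p(12)=77, p(13)=101, p(14)=135, p(15)=176, p(16)=231, p(17)=297, p(18)=385, p(19)=490, p(20)=627, p(21)=792, p(22)=1002, p(23)=1255, p(24)=1575, p(25)=1958, p(26)=2436, p(27)=3010, p(28)=3718, p(29)=4565, p(30)=5604, p(31)=6842, p(32)=8349, p(33)=10143, p(34)=12310, p(35)=14883, p(36)=17977, p(37)=21637, p(38)=26015, p(39)=31185, p(40)=37338, p(41)=44583, p(42)=53174, p(43)=63261, p(44)=75175, p(45)=89134, p(46)=105558, p(47)=124754, p(48)=147273, p(49)=173525, p(50)=204226, p(51)=239943, p(52)=281589, p(53)=329931, p(54)=386155, p(55)=451276, p(56)=526823, p(57)=614154, p(58)=715220, p(59)=831820, p(60)=966467, p(61)=1121505, p(62)=1300156, p(63)=1505499, p(64)=1741630.
Final step: p(65) = p(64) + p(63) - p(60) - p(58) + p(53) + p(50) - p(43) - p(39) + p(30) + p(25) - p(14) - p(8)
= 1741630 + 1505499 - 966467 - 715220 + 329931 + 204226 - 63261 - 31185 + 5604 + 1958 - 135 - 22
= 2012558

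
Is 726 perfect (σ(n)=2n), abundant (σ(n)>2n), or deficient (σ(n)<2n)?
abundant

Proper divisors of 726: sum = 1 + 2 + 3 + 6 + 11 + 22 + 33 + 66 + 121 + 242 + 363 = 870
Since 870 > 726, 726 is abundant.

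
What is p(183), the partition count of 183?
896684817527

p(n) counts ways to write n as a sum of positive integers (order ignored).
Euler's pentagonal recurrence: p(k) = p(k-1) + p(k-2) - p(k-5) - p(k-7) + p(k-12) + p(k-15) - ... (offsets j(3j∓1)/2, signs ++--, p(0)=1, p(<0)=0).
DP table for k = 0..182: p(0)=1, p(1)=1, p(2)=2, p(3)=3, p(4)=5, p(5)=7, p(6)=11, p(7)=15, p(8)=22, p(9)=30, p(10)=42, p(11)=56, p(12)=77, p(13)=101, p(14)=135, p(15)=176, p(16)=231, p(17)=297, p(18)=385, p(19)=490, p(20)=627, p(21)=792, p(22)=1002, p(23)=1255, p(24)=1575, p(25)=1958, p(26)=2436, p(27)=3010, p(28)=3718, p(29)=4565, p(30)=5604, p(31)=6842, p(32)=8349, p(33)=10143, p(34)=12310, p(35)=14883, p(36)=17977, p(37)=21637, p(38)=26015, p(39)=31185, p(40)=37338, p(41)=44583, p(42)=53174, p(43)=63261, p(44)=75175, p(45)=89134, p(46)=105558, p(47)=124754, p(48)=147273, p(49)=173525, p(50)=204226, p(51)=239943, p(52)=281589, p(53)=329931, p(54)=386155, p(55)=451276, p(56)=526823, p(57)=614154, p(58)=715220, p(59)=831820, p(60)=966467, p(61)=1121505, p(62)=1300156, p(63)=1505499, p(64)=1741630, p(65)=2012558, p(66)=2323520, p(67)=2679689, p(68)=3087735, p(69)=3554345, p(70)=4087968, p(71)=4697205, p(72)=5392783, p(73)=6185689, p(74)=7089500, p(75)=8118264, p(76)=9289091, p(77)=10619863, p(78)=12132164, p(79)=13848650, p(80)=15796476, p(81)=18004327, p(82)=20506255, p(83)=23338469, p(84)=26543660, p(85)=30167357, p(86)=34262962, p(87)=38887673, p(88)=44108109, p(89)=49995925, p(90)=56634173, p(91)=64112359, p(92)=72533807, p(93)=82010177, p(94)=92669720, p(95)=104651419, p(96)=118114304, p(97)=133230930, p(98)=150198136, p(99)=169229875, p(100)=190569292, p(101)=214481126, p(102)=241265379, p(103)=271248950, p(104)=304801365, p(105)=342325709, p(106)=384276336, p(107)=431149389, p(108)=483502844, p(109)=541946240, p(110)=607163746, p(111)=679903203, p(112)=761002156, p(113)=851376628, p(114)=952050665, p(115)=1064144451, p(116)=1188908248, p(117)=1327710076, p(118)=1482074143, p(119)=1653668665, p(120)=1844349560, p(121)=2056148051, p(122)=2291320912, p(123)=2552338241, p(124)=2841940500, p(125)=3163127352, p(126)=3519222692, p(127)=3913864295, p(128)=4351078600, p(129)=4835271870, p(130)=5371315400, p(131)=5964539504, p(132)=6620830889, p(133)=7346629512, p(134)=8149040695, p(135)=9035836076, p(136)=10015581680, p(137)=11097645016, p(138)=12292341831, p(139)=13610949895, p(140)=15065878135, p(141)=16670689208, p(142)=18440293320, p(143)=20390982757, p(144)=22540654445, p(145)=24908858009, p(146)=27517052599, p(147)=30388671978, p(148)=33549419497, p(149)=37027355200, p(150)=40853235313, p(151)=45060624582, p(152)=49686288421, p(153)=54770336324, p(154)=60356673280, p(155)=66493182097, p(156)=73232243759, p(157)=80630964769, p(158)=88751778802, p(159)=97662728555, p(160)=107438159466, p(161)=118159068427, p(162)=129913904637, p(163)=142798995930, p(164)=156919475295, p(165)=172389800255, p(166)=189334822579, p(167)=207890420102, p(168)=228204732751, p(169)=250438925115, p(170)=274768617130, p(171)=301384802048, p(172)=330495499613, p(173)=362326859895, p(174)=397125074750, p(175)=435157697830, p(176)=476715857290, p(177)=522115831195, p(178)=571701605655, p(179)=625846753120, p(180)=684957390936, p(181)=749474411781, p(182)=819876908323.
Final step: p(183) = p(182) + p(181) - p(178) - p(176) + p(171) + p(168) - p(161) - p(157) + p(148) + p(143) - p(132) - p(126) + p(113) + p(106) - p(91) - p(83) + p(66) + p(57) - p(38) - p(28) + p(7)
= 819876908323 + 749474411781 - 571701605655 - 476715857290 + 301384802048 + 228204732751 - 118159068427 - 80630964769 + 33549419497 + 20390982757 - 6620830889 - 3519222692 + 851376628 + 384276336 - 64112359 - 23338469 + 2323520 + 614154 - 26015 - 3718 + 15
= 896684817527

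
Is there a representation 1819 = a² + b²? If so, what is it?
Not possible

Factorization: 1819 = 17 × 107
By Fermat: n is sum of two squares iff every prime p ≡ 3 (mod 4) appears to even power.
Prime(s) ≡ 3 (mod 4) with odd exponent: [(107, 1)]
Therefore 1819 cannot be expressed as a² + b².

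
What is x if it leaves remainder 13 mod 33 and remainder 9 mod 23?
607

Using Chinese Remainder Theorem:
M = 33 × 23 = 759
M1 = 23, M2 = 33
y1 = 23^(-1) mod 33 = 23
y2 = 33^(-1) mod 23 = 7
x = (13×23×23 + 9×33×7) mod 759 = 607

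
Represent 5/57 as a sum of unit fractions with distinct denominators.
1/12 + 1/228

Greedy algorithm:
5/57: ceiling(57/5) = 12, use 1/12
1/228: ceiling(228/1) = 228, use 1/228
Result: 5/57 = 1/12 + 1/228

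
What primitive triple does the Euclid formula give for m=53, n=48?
(505, 5088, 5113)

Euclid's formula: a = m² - n², b = 2mn, c = m² + n²
m = 53, n = 48
a = 53² - 48² = 2809 - 2304 = 505
b = 2 × 53 × 48 = 5088
c = 53² + 48² = 2809 + 2304 = 5113
Verification: 505² + 5088² = 255025 + 25887744 = 26142769 = 5113² ✓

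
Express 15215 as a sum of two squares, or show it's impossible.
Not possible

Factorization: 15215 = 5 × 17 × 179
By Fermat: n is sum of two squares iff every prime p ≡ 3 (mod 4) appears to even power.
Prime(s) ≡ 3 (mod 4) with odd exponent: [(179, 1)]
Therefore 15215 cannot be expressed as a² + b².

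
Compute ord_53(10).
13

53 is prime, so ord(10) divides φ(53) = 52.
Divisors of 52: 1, 2, 4, 13, 26, 52.
Repeated squaring: 10^1 ≡ 10, 10^2 ≡ 47, 10^4 ≡ 36, 10^8 ≡ 24, 10^16 ≡ 46, 10^32 ≡ 49 (mod 53).
Test 10^d mod 53 for each divisor d in increasing order:
10^1 ≡ 10
10^2 ≡ 47
10^4 ≡ 36
10^13 = 10^8·10^4·10^1 ≡ 1  ← first divisor giving 1
The order is 13.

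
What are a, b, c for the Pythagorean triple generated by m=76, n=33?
(4687, 5016, 6865)

Euclid's formula: a = m² - n², b = 2mn, c = m² + n²
m = 76, n = 33
a = 76² - 33² = 5776 - 1089 = 4687
b = 2 × 76 × 33 = 5016
c = 76² + 33² = 5776 + 1089 = 6865
Verification: 4687² + 5016² = 21967969 + 25160256 = 47128225 = 6865² ✓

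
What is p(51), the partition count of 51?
239943

p(n) counts ways to write n as a sum of positive integers (order ignored).
Euler's pentagonal recurrence: p(k) = p(k-1) + p(k-2) - p(k-5) - p(k-7) + p(k-12) + p(k-15) - ... (offsets j(3j∓1)/2, signs ++--, p(0)=1, p(<0)=0).
DP table for k = 0..50: p(0)=1, p(1)=1, p(2)=2, p(3)=3, p(4)=5, p(5)=7, p(6)=11, p(7)=15, p(8)=22, p(9)=30, p(10)=42, p(11)=56, p(12)=77, p(13)=101, p(14)=135, p(15)=176, p(16)=231, p(17)=297, p(18)=385, p(19)=490, p(20)=627, p(21)=792, p(22)=1002, p(23)=1255, p(24)=1575, p(25)=1958, p(26)=2436, p(27)=3010, p(28)=3718, p(29)=4565, p(30)=5604, p(31)=6842, p(32)=8349, p(33)=10143, p(34)=12310, p(35)=14883, p(36)=17977, p(37)=21637, p(38)=26015, p(39)=31185, p(40)=37338, p(41)=44583, p(42)=53174, p(43)=63261, p(44)=75175, p(45)=89134, p(46)=105558, p(47)=124754, p(48)=147273, p(49)=173525, p(50)=204226.
Final step: p(51) = p(50) + p(49) - p(46) - p(44) + p(39) + p(36) - p(29) - p(25) + p(16) + p(11) - p(0)
= 204226 + 173525 - 105558 - 75175 + 31185 + 17977 - 4565 - 1958 + 231 + 56 - 1
= 239943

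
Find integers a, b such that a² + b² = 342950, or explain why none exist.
Not possible

Factorization: 342950 = 2 × 5^2 × 19^3
By Fermat: n is sum of two squares iff every prime p ≡ 3 (mod 4) appears to even power.
Prime(s) ≡ 3 (mod 4) with odd exponent: [(19, 3)]
Therefore 342950 cannot be expressed as a² + b².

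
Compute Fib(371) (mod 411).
278

Matrix identity: Q^n = [[F_(n+1), F_n], [F_n, F_(n-1)]] with Q = [[1,1],[1,0]].
n = 371 = 101110011₂. Square-and-multiply, entries mod 411:
Q^1 = [[1,1],[1,0]]
Q^2 = (Q^1)² = [[2,1],[1,1]]
Q^5 = (Q^2)²·Q = [[8,5],[5,3]]
Q^11 = (Q^5)²·Q = [[144,89],[89,55]]
Q^23 = (Q^11)²·Q = [[336,298],[298,38]]
Q^46 = (Q^23)² = [[310,71],[71,239]]
Q^92 = (Q^46)² = [[35,345],[345,101]]
Q^185 = (Q^92)²·Q = [[304,238],[238,66]]
Q^371 = (Q^185)²·Q = [[384,278],[278,106]]
F_371 mod 411 = Q^371[0][1] = 278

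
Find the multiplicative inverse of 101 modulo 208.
173

gcd(101, 208) = 1, so the inverse exists.
Extended Euclidean algorithm on (208, 101):
208 = 2 × 101 + 6  ⟹  6 = (1)·208 + (-2)·101
101 = 16 × 6 + 5  ⟹  5 = (-16)·208 + (33)·101
6 = 1 × 5 + 1  ⟹  1 = (17)·208 + (-35)·101
So (-35)·101 ≡ 1 (mod 208), i.e. 101^(-1) ≡ -35 ≡ 173 (mod 208).
Check: 101 × 173 = 17473 ≡ 1 (mod 208)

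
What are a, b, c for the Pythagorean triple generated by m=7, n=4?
(33, 56, 65)

Euclid's formula: a = m² - n², b = 2mn, c = m² + n²
m = 7, n = 4
a = 7² - 4² = 49 - 16 = 33
b = 2 × 7 × 4 = 56
c = 7² + 4² = 49 + 16 = 65
Verification: 33² + 56² = 1089 + 3136 = 4225 = 65² ✓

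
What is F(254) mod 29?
1

Matrix identity: Q^n = [[F_(n+1), F_n], [F_n, F_(n-1)]] with Q = [[1,1],[1,0]].
n = 254 = 11111110₂. Square-and-multiply, entries mod 29:
Q^1 = [[1,1],[1,0]]
Q^3 = (Q^1)²·Q = [[3,2],[2,1]]
Q^7 = (Q^3)²·Q = [[21,13],[13,8]]
Q^15 = (Q^7)²·Q = [[1,1],[1,0]]
Q^31 = (Q^15)²·Q = [[3,2],[2,1]]
Q^63 = (Q^31)²·Q = [[21,13],[13,8]]
Q^127 = (Q^63)²·Q = [[1,1],[1,0]]
Q^254 = (Q^127)² = [[2,1],[1,1]]
F_254 mod 29 = Q^254[0][1] = 1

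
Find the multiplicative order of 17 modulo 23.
22

23 is prime, so ord(17) divides φ(23) = 22.
Divisors of 22: 1, 2, 11, 22.
Repeated squaring: 17^1 ≡ 17, 17^2 ≡ 13, 17^4 ≡ 8, 17^8 ≡ 18, 17^16 ≡ 2 (mod 23).
Test 17^d mod 23 for each divisor d in increasing order:
17^1 ≡ 17
17^2 ≡ 13
17^11 = 17^8·17^2·17^1 ≡ 22
17^22 = 17^16·17^4·17^2 ≡ 1  ← first divisor giving 1
The order is 22.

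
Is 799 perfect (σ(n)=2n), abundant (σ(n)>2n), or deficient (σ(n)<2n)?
deficient

Proper divisors of 799: sum = 1 + 17 + 47 = 65
Since 65 < 799, 799 is deficient.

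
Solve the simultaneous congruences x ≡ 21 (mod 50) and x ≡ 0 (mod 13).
221

Using Chinese Remainder Theorem:
M = 50 × 13 = 650
M1 = 13, M2 = 50
y1 = 13^(-1) mod 50 = 27
y2 = 50^(-1) mod 13 = 6
x = (21×13×27 + 0×50×6) mod 650 = 221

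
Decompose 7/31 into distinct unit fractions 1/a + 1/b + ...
1/5 + 1/39 + 1/6045

Greedy algorithm:
7/31: ceiling(31/7) = 5, use 1/5
4/155: ceiling(155/4) = 39, use 1/39
1/6045: ceiling(6045/1) = 6045, use 1/6045
Result: 7/31 = 1/5 + 1/39 + 1/6045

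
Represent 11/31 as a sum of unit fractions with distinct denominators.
1/3 + 1/47 + 1/4371

Greedy algorithm:
11/31: ceiling(31/11) = 3, use 1/3
2/93: ceiling(93/2) = 47, use 1/47
1/4371: ceiling(4371/1) = 4371, use 1/4371
Result: 11/31 = 1/3 + 1/47 + 1/4371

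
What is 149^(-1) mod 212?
37

gcd(149, 212) = 1, so the inverse exists.
Extended Euclidean algorithm on (212, 149):
212 = 1 × 149 + 63  ⟹  63 = (1)·212 + (-1)·149
149 = 2 × 63 + 23  ⟹  23 = (-2)·212 + (3)·149
63 = 2 × 23 + 17  ⟹  17 = (5)·212 + (-7)·149
23 = 1 × 17 + 6  ⟹  6 = (-7)·212 + (10)·149
17 = 2 × 6 + 5  ⟹  5 = (19)·212 + (-27)·149
6 = 1 × 5 + 1  ⟹  1 = (-26)·212 + (37)·149
So (37)·149 ≡ 1 (mod 212), i.e. 149^(-1) ≡ 37 (mod 212).
Check: 149 × 37 = 5513 ≡ 1 (mod 212)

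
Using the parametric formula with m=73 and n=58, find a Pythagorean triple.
(1965, 8468, 8693)

Euclid's formula: a = m² - n², b = 2mn, c = m² + n²
m = 73, n = 58
a = 73² - 58² = 5329 - 3364 = 1965
b = 2 × 73 × 58 = 8468
c = 73² + 58² = 5329 + 3364 = 8693
Verification: 1965² + 8468² = 3861225 + 71707024 = 75568249 = 8693² ✓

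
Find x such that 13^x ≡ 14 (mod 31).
2

Baby-step giant-step with step n = ⌈√31⌉ = 6.
Baby steps 13^j mod 31 (j:value) for j=0..5: 0:1, 1:13, 2:14, 3:27, 4:10, 5:6.
h = 14 is already in the table at j=2, so x = 2.
Check: 13^2 ≡ 14 (mod 31).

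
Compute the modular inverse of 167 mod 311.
257

gcd(167, 311) = 1, so the inverse exists.
Extended Euclidean algorithm on (311, 167):
311 = 1 × 167 + 144  ⟹  144 = (1)·311 + (-1)·167
167 = 1 × 144 + 23  ⟹  23 = (-1)·311 + (2)·167
144 = 6 × 23 + 6  ⟹  6 = (7)·311 + (-13)·167
23 = 3 × 6 + 5  ⟹  5 = (-22)·311 + (41)·167
6 = 1 × 5 + 1  ⟹  1 = (29)·311 + (-54)·167
So (-54)·167 ≡ 1 (mod 311), i.e. 167^(-1) ≡ -54 ≡ 257 (mod 311).
Check: 167 × 257 = 42919 ≡ 1 (mod 311)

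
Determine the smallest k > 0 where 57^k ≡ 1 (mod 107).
53

107 is prime, so ord(57) divides φ(107) = 106.
Divisors of 106: 1, 2, 53, 106.
Repeated squaring: 57^1 ≡ 57, 57^2 ≡ 39, 57^4 ≡ 23, 57^8 ≡ 101, 57^16 ≡ 36, 57^32 ≡ 12, 57^64 ≡ 37 (mod 107).
Test 57^d mod 107 for each divisor d in increasing order:
57^1 ≡ 57
57^2 ≡ 39
57^53 = 57^32·57^16·57^4·57^1 ≡ 1  ← first divisor giving 1
The order is 53.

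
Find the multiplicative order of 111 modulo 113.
28

113 is prime, so ord(111) divides φ(113) = 112.
Divisors of 112: 1, 2, 4, 7, 8, 14, 16, 28, 56, 112.
Repeated squaring: 111^1 ≡ 111, 111^2 ≡ 4, 111^4 ≡ 16, 111^8 ≡ 30, 111^16 ≡ 109, 111^32 ≡ 16, 111^64 ≡ 30 (mod 113).
Test 111^d mod 113 for each divisor d in increasing order:
111^1 ≡ 111
111^2 ≡ 4
111^4 ≡ 16
111^7 = 111^4·111^2·111^1 ≡ 98
111^8 ≡ 30
111^14 = 111^8·111^4·111^2 ≡ 112
111^16 ≡ 109
111^28 = 111^16·111^8·111^4 ≡ 1  ← first divisor giving 1
The order is 28.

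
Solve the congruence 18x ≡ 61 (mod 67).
x ≡ 22 (mod 67)

gcd(18, 67) = 1, which divides 61, so solutions exist.
Find 18^(-1) mod 67 by the extended Euclidean algorithm:
67 = 3 × 18 + 13  ⟹  13 = (1)·67 + (-3)·18
18 = 1 × 13 + 5  ⟹  5 = (-1)·67 + (4)·18
13 = 2 × 5 + 3  ⟹  3 = (3)·67 + (-11)·18
5 = 1 × 3 + 2  ⟹  2 = (-4)·67 + (15)·18
3 = 1 × 2 + 1  ⟹  1 = (7)·67 + (-26)·18
So (-26)·18 ≡ 1 (mod 67), i.e. 18^(-1) ≡ -26 ≡ 41 (mod 67).
x ≡ 41 × 61 = 2501 ≡ 22 (mod 67).
Check: 18 × 22 = 396 ≡ 61 (mod 67).
Unique solution: x ≡ 22 (mod 67)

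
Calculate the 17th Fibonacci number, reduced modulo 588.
421

Matrix identity: Q^n = [[F_(n+1), F_n], [F_n, F_(n-1)]] with Q = [[1,1],[1,0]].
n = 17 = 10001₂. Square-and-multiply, entries mod 588:
Q^1 = [[1,1],[1,0]]
Q^2 = (Q^1)² = [[2,1],[1,1]]
Q^4 = (Q^2)² = [[5,3],[3,2]]
Q^8 = (Q^4)² = [[34,21],[21,13]]
Q^17 = (Q^8)²·Q = [[232,421],[421,399]]
F_17 mod 588 = Q^17[0][1] = 421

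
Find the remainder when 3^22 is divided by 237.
51

Repeated squaring. Binary of 22 = 10110.
3^1 ≡ 3 (mod 237); 3^2 ≡ 9 (mod 237); 3^4 ≡ 81 (mod 237); 3^8 ≡ 162 (mod 237); 3^16 ≡ 174 (mod 237)
3^22 = 3^2 × 3^4 × 3^16 ≡ 51 (mod 237)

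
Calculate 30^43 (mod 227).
29

Repeated squaring. Binary of 43 = 101011.
30^1 ≡ 30 (mod 227); 30^2 ≡ 219 (mod 227); 30^4 ≡ 64 (mod 227); 30^8 ≡ 10 (mod 227); 30^16 ≡ 100 (mod 227); 30^32 ≡ 12 (mod 227)
30^43 = 30^1 × 30^2 × 30^8 × 30^32 ≡ 29 (mod 227)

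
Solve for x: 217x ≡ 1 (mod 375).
178

gcd(217, 375) = 1, so the inverse exists.
Extended Euclidean algorithm on (375, 217):
375 = 1 × 217 + 158  ⟹  158 = (1)·375 + (-1)·217
217 = 1 × 158 + 59  ⟹  59 = (-1)·375 + (2)·217
158 = 2 × 59 + 40  ⟹  40 = (3)·375 + (-5)·217
59 = 1 × 40 + 19  ⟹  19 = (-4)·375 + (7)·217
40 = 2 × 19 + 2  ⟹  2 = (11)·375 + (-19)·217
19 = 9 × 2 + 1  ⟹  1 = (-103)·375 + (178)·217
So (178)·217 ≡ 1 (mod 375), i.e. 217^(-1) ≡ 178 (mod 375).
Check: 217 × 178 = 38626 ≡ 1 (mod 375)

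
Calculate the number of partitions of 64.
1741630

p(n) counts ways to write n as a sum of positive integers (order ignored).
Euler's pentagonal recurrence: p(k) = p(k-1) + p(k-2) - p(k-5) - p(k-7) + p(k-12) + p(k-15) - ... (offsets j(3j∓1)/2, signs ++--, p(0)=1, p(<0)=0).
DP table for k = 0..63: p(0)=1, p(1)=1, p(2)=2, p(3)=3, p(4)=5, p(5)=7, p(6)=11, p(7)=15, p(8)=22, p(9)=30, p(10)=42, p(11)=56, p(12)=77, p(13)=101, p(14)=135, p(15)=176, p(16)=231, p(17)=297, p(18)=385, p(19)=490, p(20)=627, p(21)=792, p(22)=1002, p(23)=1255, p(24)=1575, p(25)=1958, p(26)=2436, p(27)=3010, p(28)=3718, p(29)=4565, p(30)=5604, p(31)=6842, p(32)=8349, p(33)=10143, p(34)=12310, p(35)=14883, p(36)=17977, p(37)=21637, p(38)=26015, p(39)=31185, p(40)=37338, p(41)=44583, p(42)=53174, p(43)=63261, p(44)=75175, p(45)=89134, p(46)=105558, p(47)=124754, p(48)=147273, p(49)=173525, p(50)=204226, p(51)=239943, p(52)=281589, p(53)=329931, p(54)=386155, p(55)=451276, p(56)=526823, p(57)=614154, p(58)=715220, p(59)=831820, p(60)=966467, p(61)=1121505, p(62)=1300156, p(63)=1505499.
Final step: p(64) = p(63) + p(62) - p(59) - p(57) + p(52) + p(49) - p(42) - p(38) + p(29) + p(24) - p(13) - p(7)
= 1505499 + 1300156 - 831820 - 614154 + 281589 + 173525 - 53174 - 26015 + 4565 + 1575 - 101 - 15
= 1741630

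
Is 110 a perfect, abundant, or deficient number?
deficient

Proper divisors of 110: sum = 1 + 2 + 5 + 10 + 11 + 22 + 55 = 106
Since 106 < 110, 110 is deficient.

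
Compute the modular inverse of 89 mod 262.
53

gcd(89, 262) = 1, so the inverse exists.
Extended Euclidean algorithm on (262, 89):
262 = 2 × 89 + 84  ⟹  84 = (1)·262 + (-2)·89
89 = 1 × 84 + 5  ⟹  5 = (-1)·262 + (3)·89
84 = 16 × 5 + 4  ⟹  4 = (17)·262 + (-50)·89
5 = 1 × 4 + 1  ⟹  1 = (-18)·262 + (53)·89
So (53)·89 ≡ 1 (mod 262), i.e. 89^(-1) ≡ 53 (mod 262).
Check: 89 × 53 = 4717 ≡ 1 (mod 262)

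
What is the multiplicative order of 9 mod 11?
5

11 is prime, so ord(9) divides φ(11) = 10.
Divisors of 10: 1, 2, 5, 10.
Repeated squaring: 9^1 ≡ 9, 9^2 ≡ 4, 9^4 ≡ 5, 9^8 ≡ 3 (mod 11).
Test 9^d mod 11 for each divisor d in increasing order:
9^1 ≡ 9
9^2 ≡ 4
9^5 = 9^4·9^1 ≡ 1  ← first divisor giving 1
The order is 5.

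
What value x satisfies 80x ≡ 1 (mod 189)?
26

gcd(80, 189) = 1, so the inverse exists.
Extended Euclidean algorithm on (189, 80):
189 = 2 × 80 + 29  ⟹  29 = (1)·189 + (-2)·80
80 = 2 × 29 + 22  ⟹  22 = (-2)·189 + (5)·80
29 = 1 × 22 + 7  ⟹  7 = (3)·189 + (-7)·80
22 = 3 × 7 + 1  ⟹  1 = (-11)·189 + (26)·80
So (26)·80 ≡ 1 (mod 189), i.e. 80^(-1) ≡ 26 (mod 189).
Check: 80 × 26 = 2080 ≡ 1 (mod 189)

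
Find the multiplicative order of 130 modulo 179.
178

179 is prime, so ord(130) divides φ(179) = 178.
Divisors of 178: 1, 2, 89, 178.
Repeated squaring: 130^1 ≡ 130, 130^2 ≡ 74, 130^4 ≡ 106, 130^8 ≡ 138, 130^16 ≡ 70, 130^32 ≡ 67, 130^64 ≡ 14, 130^128 ≡ 17 (mod 179).
Test 130^d mod 179 for each divisor d in increasing order:
130^1 ≡ 130
130^2 ≡ 74
130^89 = 130^64·130^16·130^8·130^1 ≡ 178
130^178 = 130^128·130^32·130^16·130^2 ≡ 1  ← first divisor giving 1
The order is 178.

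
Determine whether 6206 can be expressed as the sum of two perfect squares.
Not possible

Factorization: 6206 = 2 × 29 × 107
By Fermat: n is sum of two squares iff every prime p ≡ 3 (mod 4) appears to even power.
Prime(s) ≡ 3 (mod 4) with odd exponent: [(107, 1)]
Therefore 6206 cannot be expressed as a² + b².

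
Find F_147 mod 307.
4

Matrix identity: Q^n = [[F_(n+1), F_n], [F_n, F_(n-1)]] with Q = [[1,1],[1,0]].
n = 147 = 10010011₂. Square-and-multiply, entries mod 307:
Q^1 = [[1,1],[1,0]]
Q^2 = (Q^1)² = [[2,1],[1,1]]
Q^4 = (Q^2)² = [[5,3],[3,2]]
Q^9 = (Q^4)²·Q = [[55,34],[34,21]]
Q^18 = (Q^9)² = [[190,128],[128,62]]
Q^36 = (Q^18)² = [[294,21],[21,273]]
Q^73 = (Q^36)²·Q = [[237,303],[303,241]]
Q^147 = (Q^73)²·Q = [[241,4],[4,237]]
F_147 mod 307 = Q^147[0][1] = 4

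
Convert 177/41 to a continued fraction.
[4; 3, 6, 2]

Euclidean algorithm steps:
177 = 4 × 41 + 13
41 = 3 × 13 + 2
13 = 6 × 2 + 1
2 = 2 × 1 + 0
Continued fraction: [4; 3, 6, 2]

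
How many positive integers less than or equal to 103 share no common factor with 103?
102

103 = 103
φ(n) = n × ∏(1 - 1/p) for each prime p dividing n
φ(103) = 103 × (1 - 1/103) = 102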